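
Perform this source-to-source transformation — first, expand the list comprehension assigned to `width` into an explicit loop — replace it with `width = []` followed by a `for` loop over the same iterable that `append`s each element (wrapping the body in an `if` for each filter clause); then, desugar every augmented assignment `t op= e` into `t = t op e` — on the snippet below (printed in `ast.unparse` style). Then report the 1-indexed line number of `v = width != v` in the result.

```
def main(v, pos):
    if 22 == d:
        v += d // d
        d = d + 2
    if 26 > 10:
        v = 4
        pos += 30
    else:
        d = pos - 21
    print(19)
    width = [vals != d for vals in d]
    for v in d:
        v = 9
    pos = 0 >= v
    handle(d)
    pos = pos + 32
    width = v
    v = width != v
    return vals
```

20

Transformed code:
def main(v, pos):
    if 22 == d:
        v = v + d // d
        d = d + 2
    if 26 > 10:
        v = 4
        pos = pos + 30
    else:
        d = pos - 21
    print(19)
    width = []
    for vals in d:
        width.append(vals != d)
    for v in d:
        v = 9
    pos = 0 >= v
    handle(d)
    pos = pos + 32
    width = v
    v = width != v
    return vals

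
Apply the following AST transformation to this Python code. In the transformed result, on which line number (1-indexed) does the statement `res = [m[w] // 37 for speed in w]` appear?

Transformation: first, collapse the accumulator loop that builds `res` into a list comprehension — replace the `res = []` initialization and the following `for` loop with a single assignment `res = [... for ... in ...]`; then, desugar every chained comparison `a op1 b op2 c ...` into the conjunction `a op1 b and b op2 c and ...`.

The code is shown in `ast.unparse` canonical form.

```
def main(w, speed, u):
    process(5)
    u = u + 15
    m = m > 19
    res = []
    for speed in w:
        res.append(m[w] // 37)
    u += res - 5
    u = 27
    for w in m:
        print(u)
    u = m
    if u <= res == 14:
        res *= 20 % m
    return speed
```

5

Transformed code:
def main(w, speed, u):
    process(5)
    u = u + 15
    m = m > 19
    res = [m[w] // 37 for speed in w]
    u += res - 5
    u = 27
    for w in m:
        print(u)
    u = m
    if u <= res and res == 14:
        res *= 20 % m
    return speed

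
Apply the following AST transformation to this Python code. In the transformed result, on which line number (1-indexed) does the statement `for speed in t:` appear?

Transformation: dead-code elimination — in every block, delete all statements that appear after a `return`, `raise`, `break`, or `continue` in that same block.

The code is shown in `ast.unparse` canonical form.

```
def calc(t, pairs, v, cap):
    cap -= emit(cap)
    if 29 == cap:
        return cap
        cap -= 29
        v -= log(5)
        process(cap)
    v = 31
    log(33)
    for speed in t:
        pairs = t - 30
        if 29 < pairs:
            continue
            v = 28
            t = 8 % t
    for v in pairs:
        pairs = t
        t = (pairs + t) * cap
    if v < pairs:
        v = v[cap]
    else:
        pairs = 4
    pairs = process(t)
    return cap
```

7

Transformed code:
def calc(t, pairs, v, cap):
    cap -= emit(cap)
    if 29 == cap:
        return cap
    v = 31
    log(33)
    for speed in t:
        pairs = t - 30
        if 29 < pairs:
            continue
    for v in pairs:
        pairs = t
        t = (pairs + t) * cap
    if v < pairs:
        v = v[cap]
    else:
        pairs = 4
    pairs = process(t)
    return cap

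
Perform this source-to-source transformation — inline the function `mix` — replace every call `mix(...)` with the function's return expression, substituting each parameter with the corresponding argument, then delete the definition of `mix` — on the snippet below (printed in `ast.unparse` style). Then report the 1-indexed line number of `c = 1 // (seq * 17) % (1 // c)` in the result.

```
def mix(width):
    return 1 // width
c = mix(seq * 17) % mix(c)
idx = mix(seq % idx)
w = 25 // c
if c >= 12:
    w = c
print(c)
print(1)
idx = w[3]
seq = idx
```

Transformed code:
c = 1 // (seq * 17) % (1 // c)
idx = 1 // (seq % idx)
w = 25 // c
if c >= 12:
    w = c
print(c)
print(1)
idx = w[3]
seq = idx

1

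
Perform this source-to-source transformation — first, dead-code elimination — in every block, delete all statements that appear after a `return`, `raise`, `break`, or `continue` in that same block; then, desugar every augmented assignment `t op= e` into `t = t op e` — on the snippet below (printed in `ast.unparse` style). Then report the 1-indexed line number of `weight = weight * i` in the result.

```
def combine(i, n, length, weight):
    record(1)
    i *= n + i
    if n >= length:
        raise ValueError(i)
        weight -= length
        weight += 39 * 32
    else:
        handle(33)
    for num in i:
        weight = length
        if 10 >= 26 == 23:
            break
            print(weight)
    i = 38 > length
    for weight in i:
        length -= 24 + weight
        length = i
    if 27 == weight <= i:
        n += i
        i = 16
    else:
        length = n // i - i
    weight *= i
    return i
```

21

Transformed code:
def combine(i, n, length, weight):
    record(1)
    i = i * (n + i)
    if n >= length:
        raise ValueError(i)
    else:
        handle(33)
    for num in i:
        weight = length
        if 10 >= 26 == 23:
            break
    i = 38 > length
    for weight in i:
        length = length - (24 + weight)
        length = i
    if 27 == weight <= i:
        n = n + i
        i = 16
    else:
        length = n // i - i
    weight = weight * i
    return i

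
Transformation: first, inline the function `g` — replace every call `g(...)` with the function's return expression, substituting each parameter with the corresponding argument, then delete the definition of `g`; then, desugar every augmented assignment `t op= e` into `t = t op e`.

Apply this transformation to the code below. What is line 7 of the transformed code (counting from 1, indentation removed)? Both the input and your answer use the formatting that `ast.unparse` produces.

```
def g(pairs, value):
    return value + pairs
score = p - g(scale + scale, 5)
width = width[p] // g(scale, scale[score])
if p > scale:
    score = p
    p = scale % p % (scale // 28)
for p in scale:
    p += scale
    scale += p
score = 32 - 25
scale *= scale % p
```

Transformed code:
score = p - (5 + (scale + scale))
width = width[p] // (scale[score] + scale)
if p > scale:
    score = p
    p = scale % p % (scale // 28)
for p in scale:
    p = p + scale
    scale = scale + p
score = 32 - 25
scale = scale * (scale % p)

p = p + scale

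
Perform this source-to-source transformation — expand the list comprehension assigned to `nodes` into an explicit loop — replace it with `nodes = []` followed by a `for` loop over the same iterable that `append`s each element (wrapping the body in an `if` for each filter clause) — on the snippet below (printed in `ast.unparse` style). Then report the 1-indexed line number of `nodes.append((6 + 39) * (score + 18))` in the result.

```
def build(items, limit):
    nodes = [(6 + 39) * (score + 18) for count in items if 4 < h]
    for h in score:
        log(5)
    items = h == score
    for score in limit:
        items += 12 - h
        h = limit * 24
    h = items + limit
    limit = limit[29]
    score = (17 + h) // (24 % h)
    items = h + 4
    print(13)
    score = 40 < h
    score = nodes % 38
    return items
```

5

Transformed code:
def build(items, limit):
    nodes = []
    for count in items:
        if 4 < h:
            nodes.append((6 + 39) * (score + 18))
    for h in score:
        log(5)
    items = h == score
    for score in limit:
        items += 12 - h
        h = limit * 24
    h = items + limit
    limit = limit[29]
    score = (17 + h) // (24 % h)
    items = h + 4
    print(13)
    score = 40 < h
    score = nodes % 38
    return items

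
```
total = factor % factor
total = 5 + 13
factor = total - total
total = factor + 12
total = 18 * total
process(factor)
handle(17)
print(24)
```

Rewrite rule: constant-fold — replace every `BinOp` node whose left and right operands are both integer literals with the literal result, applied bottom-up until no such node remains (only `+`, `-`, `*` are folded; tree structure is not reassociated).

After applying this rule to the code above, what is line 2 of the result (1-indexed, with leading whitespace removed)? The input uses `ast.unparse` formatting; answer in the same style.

total = 18

Transformed code:
total = factor % factor
total = 18
factor = total - total
total = factor + 12
total = 18 * total
process(factor)
handle(17)
print(24)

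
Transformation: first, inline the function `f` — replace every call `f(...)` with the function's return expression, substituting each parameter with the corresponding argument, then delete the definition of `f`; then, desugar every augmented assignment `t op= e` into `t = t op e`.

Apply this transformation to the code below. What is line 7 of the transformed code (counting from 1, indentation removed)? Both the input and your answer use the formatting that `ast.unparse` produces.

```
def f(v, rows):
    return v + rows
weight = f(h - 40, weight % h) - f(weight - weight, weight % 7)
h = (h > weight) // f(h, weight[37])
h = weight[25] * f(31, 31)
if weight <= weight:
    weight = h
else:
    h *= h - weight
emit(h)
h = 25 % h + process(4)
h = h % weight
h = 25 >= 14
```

Transformed code:
weight = h - 40 + weight % h - (weight - weight + weight % 7)
h = (h > weight) // (h + weight[37])
h = weight[25] * (31 + 31)
if weight <= weight:
    weight = h
else:
    h = h * (h - weight)
emit(h)
h = 25 % h + process(4)
h = h % weight
h = 25 >= 14

h = h * (h - weight)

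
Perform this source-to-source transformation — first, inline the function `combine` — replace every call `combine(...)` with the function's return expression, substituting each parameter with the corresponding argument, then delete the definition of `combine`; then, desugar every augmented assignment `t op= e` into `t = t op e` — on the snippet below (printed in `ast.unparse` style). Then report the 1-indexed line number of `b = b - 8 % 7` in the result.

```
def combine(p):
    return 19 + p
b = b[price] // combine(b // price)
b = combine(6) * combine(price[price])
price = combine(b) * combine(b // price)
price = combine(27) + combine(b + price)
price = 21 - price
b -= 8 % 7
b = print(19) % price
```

6

Transformed code:
b = b[price] // (19 + b // price)
b = (19 + 6) * (19 + price[price])
price = (19 + b) * (19 + b // price)
price = 19 + 27 + (19 + (b + price))
price = 21 - price
b = b - 8 % 7
b = print(19) % price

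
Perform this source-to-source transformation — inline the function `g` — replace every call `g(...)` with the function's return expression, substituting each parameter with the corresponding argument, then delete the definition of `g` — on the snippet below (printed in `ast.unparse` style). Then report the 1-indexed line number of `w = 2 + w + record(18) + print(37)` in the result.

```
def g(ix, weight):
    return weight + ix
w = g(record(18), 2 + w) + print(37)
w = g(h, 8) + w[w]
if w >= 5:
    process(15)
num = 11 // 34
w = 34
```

Transformed code:
w = 2 + w + record(18) + print(37)
w = 8 + h + w[w]
if w >= 5:
    process(15)
num = 11 // 34
w = 34

1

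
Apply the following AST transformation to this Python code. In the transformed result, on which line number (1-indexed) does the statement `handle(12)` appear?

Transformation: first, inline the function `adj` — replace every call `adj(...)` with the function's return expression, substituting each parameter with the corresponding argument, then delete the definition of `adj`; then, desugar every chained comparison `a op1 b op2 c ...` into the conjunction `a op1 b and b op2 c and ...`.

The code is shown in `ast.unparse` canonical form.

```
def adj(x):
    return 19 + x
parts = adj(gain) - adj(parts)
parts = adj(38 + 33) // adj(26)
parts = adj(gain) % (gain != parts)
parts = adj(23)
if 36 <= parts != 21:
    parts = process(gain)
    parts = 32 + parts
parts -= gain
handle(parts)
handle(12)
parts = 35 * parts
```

10

Transformed code:
parts = 19 + gain - (19 + parts)
parts = (19 + (38 + 33)) // (19 + 26)
parts = (19 + gain) % (gain != parts)
parts = 19 + 23
if 36 <= parts and parts != 21:
    parts = process(gain)
    parts = 32 + parts
parts -= gain
handle(parts)
handle(12)
parts = 35 * parts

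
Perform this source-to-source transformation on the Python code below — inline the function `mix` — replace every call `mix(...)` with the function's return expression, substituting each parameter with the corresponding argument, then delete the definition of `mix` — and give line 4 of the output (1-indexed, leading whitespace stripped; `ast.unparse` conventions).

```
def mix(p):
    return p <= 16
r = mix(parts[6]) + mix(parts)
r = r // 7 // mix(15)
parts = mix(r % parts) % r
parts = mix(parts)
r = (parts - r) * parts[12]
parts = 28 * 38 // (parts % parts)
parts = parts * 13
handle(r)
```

parts = parts <= 16

Transformed code:
r = (parts[6] <= 16) + (parts <= 16)
r = r // 7 // (15 <= 16)
parts = (r % parts <= 16) % r
parts = parts <= 16
r = (parts - r) * parts[12]
parts = 28 * 38 // (parts % parts)
parts = parts * 13
handle(r)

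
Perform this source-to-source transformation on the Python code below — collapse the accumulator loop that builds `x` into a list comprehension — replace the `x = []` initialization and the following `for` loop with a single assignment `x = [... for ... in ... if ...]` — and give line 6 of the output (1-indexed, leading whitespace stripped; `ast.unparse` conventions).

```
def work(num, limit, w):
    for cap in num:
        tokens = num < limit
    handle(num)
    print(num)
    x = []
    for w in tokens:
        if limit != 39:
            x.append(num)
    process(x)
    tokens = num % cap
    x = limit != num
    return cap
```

x = [num for w in tokens if limit != 39]

Transformed code:
def work(num, limit, w):
    for cap in num:
        tokens = num < limit
    handle(num)
    print(num)
    x = [num for w in tokens if limit != 39]
    process(x)
    tokens = num % cap
    x = limit != num
    return cap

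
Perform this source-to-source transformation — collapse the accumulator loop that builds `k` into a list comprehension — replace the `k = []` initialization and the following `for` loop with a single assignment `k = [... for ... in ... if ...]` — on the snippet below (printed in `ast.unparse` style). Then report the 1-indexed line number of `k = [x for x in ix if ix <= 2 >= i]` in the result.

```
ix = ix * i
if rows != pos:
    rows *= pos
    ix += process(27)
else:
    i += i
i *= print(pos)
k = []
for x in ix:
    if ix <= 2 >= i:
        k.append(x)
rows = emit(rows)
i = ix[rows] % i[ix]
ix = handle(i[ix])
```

Transformed code:
ix = ix * i
if rows != pos:
    rows *= pos
    ix += process(27)
else:
    i += i
i *= print(pos)
k = [x for x in ix if ix <= 2 >= i]
rows = emit(rows)
i = ix[rows] % i[ix]
ix = handle(i[ix])

8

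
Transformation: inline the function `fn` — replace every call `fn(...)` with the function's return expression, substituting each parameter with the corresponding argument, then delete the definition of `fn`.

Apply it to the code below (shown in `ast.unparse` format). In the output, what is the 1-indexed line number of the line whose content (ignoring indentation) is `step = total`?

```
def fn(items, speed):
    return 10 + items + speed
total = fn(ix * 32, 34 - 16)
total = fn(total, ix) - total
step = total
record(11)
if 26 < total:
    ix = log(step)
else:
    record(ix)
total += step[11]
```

3

Transformed code:
total = 10 + ix * 32 + (34 - 16)
total = 10 + total + ix - total
step = total
record(11)
if 26 < total:
    ix = log(step)
else:
    record(ix)
total += step[11]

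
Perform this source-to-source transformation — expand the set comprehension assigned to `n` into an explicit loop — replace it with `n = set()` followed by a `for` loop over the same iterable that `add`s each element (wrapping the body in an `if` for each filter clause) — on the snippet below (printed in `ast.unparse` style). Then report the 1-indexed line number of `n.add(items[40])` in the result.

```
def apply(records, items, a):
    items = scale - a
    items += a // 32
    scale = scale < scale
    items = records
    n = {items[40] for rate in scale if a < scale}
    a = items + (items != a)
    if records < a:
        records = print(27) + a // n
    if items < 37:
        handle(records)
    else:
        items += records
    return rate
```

9

Transformed code:
def apply(records, items, a):
    items = scale - a
    items += a // 32
    scale = scale < scale
    items = records
    n = set()
    for rate in scale:
        if a < scale:
            n.add(items[40])
    a = items + (items != a)
    if records < a:
        records = print(27) + a // n
    if items < 37:
        handle(records)
    else:
        items += records
    return rate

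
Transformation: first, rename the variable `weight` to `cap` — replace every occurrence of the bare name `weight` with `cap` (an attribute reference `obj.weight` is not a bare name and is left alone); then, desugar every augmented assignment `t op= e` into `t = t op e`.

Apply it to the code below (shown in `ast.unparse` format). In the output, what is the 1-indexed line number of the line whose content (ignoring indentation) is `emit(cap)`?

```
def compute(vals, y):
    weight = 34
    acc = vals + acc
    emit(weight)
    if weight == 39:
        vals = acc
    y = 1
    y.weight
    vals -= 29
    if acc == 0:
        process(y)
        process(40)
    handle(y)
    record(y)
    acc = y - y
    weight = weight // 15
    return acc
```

4

Transformed code:
def compute(vals, y):
    cap = 34
    acc = vals + acc
    emit(cap)
    if cap == 39:
        vals = acc
    y = 1
    y.weight
    vals = vals - 29
    if acc == 0:
        process(y)
        process(40)
    handle(y)
    record(y)
    acc = y - y
    cap = cap // 15
    return acc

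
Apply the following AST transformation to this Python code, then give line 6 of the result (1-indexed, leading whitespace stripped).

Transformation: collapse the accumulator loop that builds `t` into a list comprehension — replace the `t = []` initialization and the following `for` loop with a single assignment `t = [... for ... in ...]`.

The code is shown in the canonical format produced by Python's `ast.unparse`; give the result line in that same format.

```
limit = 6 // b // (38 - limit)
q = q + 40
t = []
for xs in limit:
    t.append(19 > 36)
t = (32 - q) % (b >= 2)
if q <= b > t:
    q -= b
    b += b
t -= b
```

Transformed code:
limit = 6 // b // (38 - limit)
q = q + 40
t = [19 > 36 for xs in limit]
t = (32 - q) % (b >= 2)
if q <= b > t:
    q -= b
    b += b
t -= b

q -= b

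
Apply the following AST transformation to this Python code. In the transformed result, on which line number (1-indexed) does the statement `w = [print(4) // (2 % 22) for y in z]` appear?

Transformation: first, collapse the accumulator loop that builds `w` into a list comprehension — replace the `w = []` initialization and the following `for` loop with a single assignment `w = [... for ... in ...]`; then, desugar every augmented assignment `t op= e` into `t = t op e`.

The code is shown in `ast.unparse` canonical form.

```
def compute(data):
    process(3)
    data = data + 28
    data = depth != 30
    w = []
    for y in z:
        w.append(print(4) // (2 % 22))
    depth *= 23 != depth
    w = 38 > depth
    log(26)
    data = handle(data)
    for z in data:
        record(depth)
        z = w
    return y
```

Transformed code:
def compute(data):
    process(3)
    data = data + 28
    data = depth != 30
    w = [print(4) // (2 % 22) for y in z]
    depth = depth * (23 != depth)
    w = 38 > depth
    log(26)
    data = handle(data)
    for z in data:
        record(depth)
        z = w
    return y

5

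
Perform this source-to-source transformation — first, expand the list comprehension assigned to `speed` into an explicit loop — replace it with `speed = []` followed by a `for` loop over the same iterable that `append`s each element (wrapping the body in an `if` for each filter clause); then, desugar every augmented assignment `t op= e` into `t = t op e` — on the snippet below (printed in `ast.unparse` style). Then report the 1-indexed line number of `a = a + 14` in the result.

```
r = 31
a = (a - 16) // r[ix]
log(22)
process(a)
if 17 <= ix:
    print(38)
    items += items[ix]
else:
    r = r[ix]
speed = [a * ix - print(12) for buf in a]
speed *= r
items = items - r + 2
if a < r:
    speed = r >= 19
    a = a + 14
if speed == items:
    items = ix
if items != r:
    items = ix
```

17

Transformed code:
r = 31
a = (a - 16) // r[ix]
log(22)
process(a)
if 17 <= ix:
    print(38)
    items = items + items[ix]
else:
    r = r[ix]
speed = []
for buf in a:
    speed.append(a * ix - print(12))
speed = speed * r
items = items - r + 2
if a < r:
    speed = r >= 19
    a = a + 14
if speed == items:
    items = ix
if items != r:
    items = ix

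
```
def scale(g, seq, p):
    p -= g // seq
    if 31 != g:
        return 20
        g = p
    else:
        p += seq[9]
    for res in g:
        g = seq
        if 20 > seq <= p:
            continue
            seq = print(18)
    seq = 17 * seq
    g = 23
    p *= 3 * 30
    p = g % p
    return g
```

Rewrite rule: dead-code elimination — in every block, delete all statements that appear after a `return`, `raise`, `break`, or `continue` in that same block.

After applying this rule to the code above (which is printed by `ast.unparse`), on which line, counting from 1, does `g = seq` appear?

Transformed code:
def scale(g, seq, p):
    p -= g // seq
    if 31 != g:
        return 20
    else:
        p += seq[9]
    for res in g:
        g = seq
        if 20 > seq <= p:
            continue
    seq = 17 * seq
    g = 23
    p *= 3 * 30
    p = g % p
    return g

8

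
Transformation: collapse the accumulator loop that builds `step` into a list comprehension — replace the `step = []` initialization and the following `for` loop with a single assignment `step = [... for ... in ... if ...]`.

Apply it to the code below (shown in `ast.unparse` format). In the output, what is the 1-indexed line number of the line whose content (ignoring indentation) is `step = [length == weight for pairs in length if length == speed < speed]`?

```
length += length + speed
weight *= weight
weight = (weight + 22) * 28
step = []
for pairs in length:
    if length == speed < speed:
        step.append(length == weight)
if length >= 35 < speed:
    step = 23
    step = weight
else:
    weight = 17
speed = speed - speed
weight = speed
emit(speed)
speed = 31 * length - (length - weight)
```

4

Transformed code:
length += length + speed
weight *= weight
weight = (weight + 22) * 28
step = [length == weight for pairs in length if length == speed < speed]
if length >= 35 < speed:
    step = 23
    step = weight
else:
    weight = 17
speed = speed - speed
weight = speed
emit(speed)
speed = 31 * length - (length - weight)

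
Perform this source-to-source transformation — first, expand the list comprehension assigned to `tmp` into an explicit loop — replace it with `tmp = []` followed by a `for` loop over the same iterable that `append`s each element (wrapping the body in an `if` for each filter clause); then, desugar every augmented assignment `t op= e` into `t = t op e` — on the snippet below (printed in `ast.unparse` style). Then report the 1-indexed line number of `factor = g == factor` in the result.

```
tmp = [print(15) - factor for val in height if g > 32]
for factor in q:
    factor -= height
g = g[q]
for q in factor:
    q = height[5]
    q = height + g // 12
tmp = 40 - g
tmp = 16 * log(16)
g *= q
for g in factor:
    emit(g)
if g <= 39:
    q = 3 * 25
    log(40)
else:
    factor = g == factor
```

Transformed code:
tmp = []
for val in height:
    if g > 32:
        tmp.append(print(15) - factor)
for factor in q:
    factor = factor - height
g = g[q]
for q in factor:
    q = height[5]
    q = height + g // 12
tmp = 40 - g
tmp = 16 * log(16)
g = g * q
for g in factor:
    emit(g)
if g <= 39:
    q = 3 * 25
    log(40)
else:
    factor = g == factor

20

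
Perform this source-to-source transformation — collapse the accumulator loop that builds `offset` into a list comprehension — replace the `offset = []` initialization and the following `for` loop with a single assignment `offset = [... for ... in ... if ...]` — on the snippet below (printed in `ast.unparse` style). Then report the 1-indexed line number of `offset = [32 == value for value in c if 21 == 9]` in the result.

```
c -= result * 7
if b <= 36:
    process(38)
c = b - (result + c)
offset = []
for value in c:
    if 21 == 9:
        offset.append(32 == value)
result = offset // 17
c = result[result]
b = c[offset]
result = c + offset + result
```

Transformed code:
c -= result * 7
if b <= 36:
    process(38)
c = b - (result + c)
offset = [32 == value for value in c if 21 == 9]
result = offset // 17
c = result[result]
b = c[offset]
result = c + offset + result

5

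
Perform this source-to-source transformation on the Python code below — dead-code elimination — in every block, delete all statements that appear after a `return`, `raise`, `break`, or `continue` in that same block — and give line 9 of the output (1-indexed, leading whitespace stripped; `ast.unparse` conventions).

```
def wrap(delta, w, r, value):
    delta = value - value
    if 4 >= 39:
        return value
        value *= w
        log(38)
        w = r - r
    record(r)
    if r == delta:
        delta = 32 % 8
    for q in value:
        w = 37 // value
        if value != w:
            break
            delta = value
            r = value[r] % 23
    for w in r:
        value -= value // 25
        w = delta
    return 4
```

w = 37 // value

Transformed code:
def wrap(delta, w, r, value):
    delta = value - value
    if 4 >= 39:
        return value
    record(r)
    if r == delta:
        delta = 32 % 8
    for q in value:
        w = 37 // value
        if value != w:
            break
    for w in r:
        value -= value // 25
        w = delta
    return 4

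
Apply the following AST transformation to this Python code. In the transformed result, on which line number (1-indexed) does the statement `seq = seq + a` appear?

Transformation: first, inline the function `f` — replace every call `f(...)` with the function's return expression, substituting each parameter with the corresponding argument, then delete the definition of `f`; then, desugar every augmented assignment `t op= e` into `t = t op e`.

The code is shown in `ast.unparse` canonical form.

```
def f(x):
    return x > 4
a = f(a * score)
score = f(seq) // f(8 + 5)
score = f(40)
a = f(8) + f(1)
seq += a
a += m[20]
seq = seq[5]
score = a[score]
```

5

Transformed code:
a = a * score > 4
score = (seq > 4) // (8 + 5 > 4)
score = 40 > 4
a = (8 > 4) + (1 > 4)
seq = seq + a
a = a + m[20]
seq = seq[5]
score = a[score]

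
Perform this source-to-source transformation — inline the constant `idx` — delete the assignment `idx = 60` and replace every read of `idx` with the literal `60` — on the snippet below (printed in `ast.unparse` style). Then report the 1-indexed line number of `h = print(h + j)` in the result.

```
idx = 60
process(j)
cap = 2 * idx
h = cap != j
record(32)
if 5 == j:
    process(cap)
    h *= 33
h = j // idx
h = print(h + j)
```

9

Transformed code:
process(j)
cap = 2 * 60
h = cap != j
record(32)
if 5 == j:
    process(cap)
    h *= 33
h = j // 60
h = print(h + j)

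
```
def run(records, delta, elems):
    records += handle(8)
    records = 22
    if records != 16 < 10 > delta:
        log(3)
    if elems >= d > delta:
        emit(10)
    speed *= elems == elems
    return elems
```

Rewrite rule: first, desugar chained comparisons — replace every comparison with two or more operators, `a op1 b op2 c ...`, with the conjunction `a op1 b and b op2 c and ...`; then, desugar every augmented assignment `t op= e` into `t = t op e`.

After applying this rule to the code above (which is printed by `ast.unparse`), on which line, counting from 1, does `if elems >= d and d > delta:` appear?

6

Transformed code:
def run(records, delta, elems):
    records = records + handle(8)
    records = 22
    if records != 16 and 16 < 10 and (10 > delta):
        log(3)
    if elems >= d and d > delta:
        emit(10)
    speed = speed * (elems == elems)
    return elems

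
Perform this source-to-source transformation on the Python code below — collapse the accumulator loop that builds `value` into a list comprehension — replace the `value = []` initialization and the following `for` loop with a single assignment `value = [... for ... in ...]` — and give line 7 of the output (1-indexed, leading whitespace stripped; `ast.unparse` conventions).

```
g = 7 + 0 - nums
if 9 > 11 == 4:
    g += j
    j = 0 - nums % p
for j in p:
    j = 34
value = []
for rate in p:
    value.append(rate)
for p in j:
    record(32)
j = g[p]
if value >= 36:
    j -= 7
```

value = [rate for rate in p]

Transformed code:
g = 7 + 0 - nums
if 9 > 11 == 4:
    g += j
    j = 0 - nums % p
for j in p:
    j = 34
value = [rate for rate in p]
for p in j:
    record(32)
j = g[p]
if value >= 36:
    j -= 7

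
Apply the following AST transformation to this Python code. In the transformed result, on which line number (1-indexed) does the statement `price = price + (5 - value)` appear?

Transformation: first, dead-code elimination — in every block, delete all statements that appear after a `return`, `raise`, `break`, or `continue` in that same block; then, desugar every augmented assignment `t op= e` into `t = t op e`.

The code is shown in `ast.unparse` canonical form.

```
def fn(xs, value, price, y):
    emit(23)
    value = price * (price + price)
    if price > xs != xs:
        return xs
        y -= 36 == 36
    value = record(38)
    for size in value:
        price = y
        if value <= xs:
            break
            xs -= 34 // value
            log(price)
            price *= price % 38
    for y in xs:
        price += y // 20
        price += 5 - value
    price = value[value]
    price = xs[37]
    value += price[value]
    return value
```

13

Transformed code:
def fn(xs, value, price, y):
    emit(23)
    value = price * (price + price)
    if price > xs != xs:
        return xs
    value = record(38)
    for size in value:
        price = y
        if value <= xs:
            break
    for y in xs:
        price = price + y // 20
        price = price + (5 - value)
    price = value[value]
    price = xs[37]
    value = value + price[value]
    return value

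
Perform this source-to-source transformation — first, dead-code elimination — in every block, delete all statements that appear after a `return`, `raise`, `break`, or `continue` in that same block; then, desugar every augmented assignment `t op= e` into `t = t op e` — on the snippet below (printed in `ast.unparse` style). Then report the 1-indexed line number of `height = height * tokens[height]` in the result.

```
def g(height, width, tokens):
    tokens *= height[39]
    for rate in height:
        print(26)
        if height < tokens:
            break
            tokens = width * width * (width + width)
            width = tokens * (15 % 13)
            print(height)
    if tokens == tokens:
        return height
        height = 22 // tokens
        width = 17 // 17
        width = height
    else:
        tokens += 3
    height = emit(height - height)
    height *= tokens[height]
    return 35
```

12

Transformed code:
def g(height, width, tokens):
    tokens = tokens * height[39]
    for rate in height:
        print(26)
        if height < tokens:
            break
    if tokens == tokens:
        return height
    else:
        tokens = tokens + 3
    height = emit(height - height)
    height = height * tokens[height]
    return 35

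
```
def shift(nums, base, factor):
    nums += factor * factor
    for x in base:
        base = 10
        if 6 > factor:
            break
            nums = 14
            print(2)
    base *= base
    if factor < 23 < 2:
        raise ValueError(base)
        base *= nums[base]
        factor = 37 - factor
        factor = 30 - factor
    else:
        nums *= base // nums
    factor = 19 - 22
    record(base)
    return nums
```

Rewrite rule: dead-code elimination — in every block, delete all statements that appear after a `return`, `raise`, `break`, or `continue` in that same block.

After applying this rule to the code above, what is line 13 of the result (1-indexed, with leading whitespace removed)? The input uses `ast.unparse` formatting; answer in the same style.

record(base)

Transformed code:
def shift(nums, base, factor):
    nums += factor * factor
    for x in base:
        base = 10
        if 6 > factor:
            break
    base *= base
    if factor < 23 < 2:
        raise ValueError(base)
    else:
        nums *= base // nums
    factor = 19 - 22
    record(base)
    return nums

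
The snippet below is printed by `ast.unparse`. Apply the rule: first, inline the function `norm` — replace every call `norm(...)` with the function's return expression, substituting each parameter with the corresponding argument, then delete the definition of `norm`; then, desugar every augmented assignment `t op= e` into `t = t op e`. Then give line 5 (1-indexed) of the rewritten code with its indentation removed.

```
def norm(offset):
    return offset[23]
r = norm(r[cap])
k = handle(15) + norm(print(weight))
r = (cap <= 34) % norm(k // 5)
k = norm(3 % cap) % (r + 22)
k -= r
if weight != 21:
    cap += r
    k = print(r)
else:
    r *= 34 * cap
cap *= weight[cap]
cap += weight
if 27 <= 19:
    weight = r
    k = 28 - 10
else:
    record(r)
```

Transformed code:
r = r[cap][23]
k = handle(15) + print(weight)[23]
r = (cap <= 34) % (k // 5)[23]
k = (3 % cap)[23] % (r + 22)
k = k - r
if weight != 21:
    cap = cap + r
    k = print(r)
else:
    r = r * (34 * cap)
cap = cap * weight[cap]
cap = cap + weight
if 27 <= 19:
    weight = r
    k = 28 - 10
else:
    record(r)

k = k - r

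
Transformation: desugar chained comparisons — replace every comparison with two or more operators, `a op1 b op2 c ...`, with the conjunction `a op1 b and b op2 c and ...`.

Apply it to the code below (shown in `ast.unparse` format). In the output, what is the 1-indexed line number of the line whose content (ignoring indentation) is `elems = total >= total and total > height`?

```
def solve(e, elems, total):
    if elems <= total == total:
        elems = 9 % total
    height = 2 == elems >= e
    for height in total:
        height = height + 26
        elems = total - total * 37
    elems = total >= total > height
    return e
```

8

Transformed code:
def solve(e, elems, total):
    if elems <= total and total == total:
        elems = 9 % total
    height = 2 == elems and elems >= e
    for height in total:
        height = height + 26
        elems = total - total * 37
    elems = total >= total and total > height
    return e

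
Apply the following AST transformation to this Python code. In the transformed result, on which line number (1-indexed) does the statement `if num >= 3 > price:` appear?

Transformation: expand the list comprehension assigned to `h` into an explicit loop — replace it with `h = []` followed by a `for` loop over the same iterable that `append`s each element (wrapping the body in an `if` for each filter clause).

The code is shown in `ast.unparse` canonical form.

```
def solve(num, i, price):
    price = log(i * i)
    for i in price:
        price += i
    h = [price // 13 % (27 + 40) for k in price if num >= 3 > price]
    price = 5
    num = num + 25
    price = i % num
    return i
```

Transformed code:
def solve(num, i, price):
    price = log(i * i)
    for i in price:
        price += i
    h = []
    for k in price:
        if num >= 3 > price:
            h.append(price // 13 % (27 + 40))
    price = 5
    num = num + 25
    price = i % num
    return i

7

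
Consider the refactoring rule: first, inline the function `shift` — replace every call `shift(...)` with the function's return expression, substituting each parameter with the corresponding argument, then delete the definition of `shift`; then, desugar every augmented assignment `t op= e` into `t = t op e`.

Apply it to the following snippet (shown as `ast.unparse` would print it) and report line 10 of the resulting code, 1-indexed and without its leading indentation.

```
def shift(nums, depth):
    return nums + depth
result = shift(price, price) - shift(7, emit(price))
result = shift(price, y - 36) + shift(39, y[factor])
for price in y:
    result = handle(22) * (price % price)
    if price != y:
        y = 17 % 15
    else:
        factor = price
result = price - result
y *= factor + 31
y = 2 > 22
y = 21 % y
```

Transformed code:
result = price + price - (7 + emit(price))
result = price + (y - 36) + (39 + y[factor])
for price in y:
    result = handle(22) * (price % price)
    if price != y:
        y = 17 % 15
    else:
        factor = price
result = price - result
y = y * (factor + 31)
y = 2 > 22
y = 21 % y

y = y * (factor + 31)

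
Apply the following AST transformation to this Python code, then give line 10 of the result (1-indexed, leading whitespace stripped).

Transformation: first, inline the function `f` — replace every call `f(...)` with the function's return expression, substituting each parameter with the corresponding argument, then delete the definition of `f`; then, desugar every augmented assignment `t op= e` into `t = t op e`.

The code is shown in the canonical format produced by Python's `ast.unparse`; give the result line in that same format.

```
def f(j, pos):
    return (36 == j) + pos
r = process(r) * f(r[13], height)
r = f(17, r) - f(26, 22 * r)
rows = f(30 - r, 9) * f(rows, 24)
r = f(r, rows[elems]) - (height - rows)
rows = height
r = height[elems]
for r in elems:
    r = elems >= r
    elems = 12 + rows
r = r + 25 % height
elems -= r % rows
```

Transformed code:
r = process(r) * ((36 == r[13]) + height)
r = (36 == 17) + r - ((36 == 26) + 22 * r)
rows = ((36 == 30 - r) + 9) * ((36 == rows) + 24)
r = (36 == r) + rows[elems] - (height - rows)
rows = height
r = height[elems]
for r in elems:
    r = elems >= r
    elems = 12 + rows
r = r + 25 % height
elems = elems - r % rows

r = r + 25 % height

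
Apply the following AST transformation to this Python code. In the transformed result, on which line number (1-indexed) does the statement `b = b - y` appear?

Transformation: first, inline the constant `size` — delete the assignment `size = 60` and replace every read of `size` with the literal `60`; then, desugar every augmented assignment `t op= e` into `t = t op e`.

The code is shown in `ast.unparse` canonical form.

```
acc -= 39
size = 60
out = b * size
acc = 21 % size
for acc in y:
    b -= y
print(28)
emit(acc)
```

5

Transformed code:
acc = acc - 39
out = b * 60
acc = 21 % 60
for acc in y:
    b = b - y
print(28)
emit(acc)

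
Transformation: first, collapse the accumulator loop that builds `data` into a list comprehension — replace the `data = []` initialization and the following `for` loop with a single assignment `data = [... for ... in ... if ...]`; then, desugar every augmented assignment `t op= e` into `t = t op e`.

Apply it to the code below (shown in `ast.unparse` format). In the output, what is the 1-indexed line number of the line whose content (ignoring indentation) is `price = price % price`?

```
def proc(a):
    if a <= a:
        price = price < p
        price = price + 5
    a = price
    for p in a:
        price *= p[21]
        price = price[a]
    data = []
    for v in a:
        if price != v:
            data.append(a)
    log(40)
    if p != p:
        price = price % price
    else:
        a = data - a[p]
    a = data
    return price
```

Transformed code:
def proc(a):
    if a <= a:
        price = price < p
        price = price + 5
    a = price
    for p in a:
        price = price * p[21]
        price = price[a]
    data = [a for v in a if price != v]
    log(40)
    if p != p:
        price = price % price
    else:
        a = data - a[p]
    a = data
    return price

12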